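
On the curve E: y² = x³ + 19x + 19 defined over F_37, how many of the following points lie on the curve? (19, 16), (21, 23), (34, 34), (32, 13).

(19, 16): 16² ≡ 34, rhs ≡ 24 → off.
(21, 23): 23² ≡ 11, rhs ≡ 22 → off.
(34, 34): 34² ≡ 9, rhs ≡ 9 → on.
(32, 13): 13² ≡ 21, rhs ≡ 21 → on.

2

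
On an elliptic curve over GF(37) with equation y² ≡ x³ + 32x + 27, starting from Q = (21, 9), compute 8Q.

Double-and-add on 8 = (1000)₂. Start with Q = (21, 9) for the leading 1-bit.
double: tangent at (21, 9): λ = (3·21² + 32)/(2·9) ≡ 23/18. 18⁻¹ ≡ 35 (mod 37) since 18·35 = 630 ≡ 1, so λ ≡ 23·35 ≡ 28.
  x = λ² - 21 - 21 = 784 - 42 ≡ 2; y = λ·(21 - 2) - 9 ≡ 5. → (2, 5)
double: tangent at (2, 5): λ = (3·2² + 32)/(2·5) ≡ 7/10. 10⁻¹ ≡ 26 (mod 37), so λ ≡ 7·26 ≡ 34.
  x = λ² - 2 - 2 = 1156 - 4 ≡ 5; y = λ·(2 - 5) - 5 ≡ 4. → (5, 4)
double: tangent at (5, 4): λ = (3·5² + 32)/(2·4) ≡ 33/8. 8⁻¹ ≡ 14 (mod 37) since 8·14 = 112 ≡ 1, so λ ≡ 33·14 ≡ 18.
  x = λ² - 5 - 5 = 324 - 10 ≡ 18; y = λ·(5 - 18) - 4 ≡ 21. → (18, 21)

(18, 21)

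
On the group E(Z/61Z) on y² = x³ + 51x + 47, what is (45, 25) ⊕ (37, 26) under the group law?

(20, 10)

(45, 25) + (37, 26). λ = (26 - 25)/(37 - 45) ≡ 1/53 mod 61. 53⁻¹ ≡ 38 (mod 61), so λ ≡ 38.
  x = λ² - 45 - 37 = 1444 - 82 ≡ 20; y = λ·(45 - 20) - 25 ≡ 10. → (20, 10)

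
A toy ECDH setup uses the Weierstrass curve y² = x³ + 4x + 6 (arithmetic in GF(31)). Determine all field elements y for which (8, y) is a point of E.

x³ + 4x + 6 = 550 ≡ 23 (mod 31).
23 is a non-residue mod 31; no y exists.

none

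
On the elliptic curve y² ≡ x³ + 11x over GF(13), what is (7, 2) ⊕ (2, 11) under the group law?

(7, 2) + (2, 11). λ = (11 - 2)/(2 - 7) ≡ 9/8 mod 13. 8⁻¹ ≡ 5 (mod 13), so λ ≡ 6.
  x = λ² - 7 - 2 = 36 - 9 ≡ 1; y = λ·(7 - 1) - 2 ≡ 8. → (1, 8)

(1, 8)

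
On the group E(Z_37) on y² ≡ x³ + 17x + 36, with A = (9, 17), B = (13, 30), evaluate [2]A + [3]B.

First 2A:
Repeated addition: build up to 2A.
2A: tangent at (9, 17): λ = (3·9² + 17)/(2·17) ≡ 1/34. 34⁻¹ ≡ 12 (mod 37) since 34·12 = 408 ≡ 1, so λ ≡ 1·12 ≡ 12.
  x = λ² - 9 - 9 = 144 - 18 ≡ 15; y = λ·(9 - 15) - 17 ≡ 22. → (15, 22)
2A = (15, 22).
Next 3B:
Repeated addition: build up to 3B.
2B: tangent at (13, 30): λ = (3·13² + 17)/(2·30) ≡ 6/23. 23⁻¹ ≡ 29 (mod 37) since 23·29 = 667 ≡ 1, so λ ≡ 6·29 ≡ 26.
  x = λ² - 13 - 13 = 676 - 26 ≡ 21; y = λ·(13 - 21) - 30 ≡ 21. → (21, 21)
3B: (21, 21) + (13, 30). λ = (30 - 21)/(13 - 21) ≡ 9/29 mod 37. 29⁻¹ ≡ 23 (mod 37) since 29·23 = 667 ≡ 1, so λ ≡ 22.
  x = λ² - 21 - 13 = 484 - 34 ≡ 6; y = λ·(21 - 6) - 21 ≡ 13. → (6, 13)
3B = (6, 13).
Finally 2A + 3B:
(15, 22) + (6, 13). λ = (13 - 22)/(6 - 15) ≡ 28/28 mod 37. 28⁻¹ ≡ 4 (mod 37), so λ ≡ 1.
  x = λ² - 15 - 6 = 1 - 21 ≡ 17; y = λ·(15 - 17) - 22 ≡ 13. → (17, 13)

(17, 13)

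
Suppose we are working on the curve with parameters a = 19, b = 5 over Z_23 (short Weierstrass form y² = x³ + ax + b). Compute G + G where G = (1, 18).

(1, 5)

tangent at (1, 18): λ = (3·1² + 19)/(2·18) ≡ 22/13. 13⁻¹ ≡ 16 (mod 23), so λ ≡ 22·16 ≡ 7.
  x = λ² - 1 - 1 = 49 - 2 ≡ 1; y = λ·(1 - 1) - 18 ≡ 5. → (1, 5)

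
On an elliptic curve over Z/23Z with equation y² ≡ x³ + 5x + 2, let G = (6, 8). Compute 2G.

(20, 11)

tangent at (6, 8): λ = (3·6² + 5)/(2·8) ≡ 21/16. 16⁻¹ ≡ 13 (mod 23) since 16·13 = 208 ≡ 1, so λ ≡ 21·13 ≡ 20.
  x = λ² - 6 - 6 = 400 - 12 ≡ 20; y = λ·(6 - 20) - 8 ≡ 11. → (20, 11)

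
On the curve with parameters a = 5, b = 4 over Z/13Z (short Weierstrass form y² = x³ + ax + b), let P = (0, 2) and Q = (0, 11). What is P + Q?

O

The two points share x = 0 and their y-coordinates satisfy 2 + 11 ≡ 0 (mod 13), so they are inverses. Their sum is the point at infinity.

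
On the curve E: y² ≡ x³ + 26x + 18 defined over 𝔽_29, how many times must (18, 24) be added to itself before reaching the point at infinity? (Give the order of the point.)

8

2P: tangent at (18, 24): λ = (3·18² + 26)/(2·24) ≡ 12/19. 19⁻¹ ≡ 26 (mod 29), so λ ≡ 12·26 ≡ 22.
  x = λ² - 18 - 18 = 484 - 36 ≡ 13; y = λ·(18 - 13) - 24 ≡ 28. → (13, 28)
3P: (13, 28) + (18, 24). λ = (24 - 28)/(18 - 13) ≡ 25/5 mod 29. 5⁻¹ ≡ 6 (mod 29) since 5·6 = 30 ≡ 1, so λ ≡ 5.
  x = λ² - 13 - 18 = 25 - 31 ≡ 23; y = λ·(13 - 23) - 28 ≡ 9. → (23, 9)
4P: (23, 9) + (18, 24). λ = (24 - 9)/(18 - 23) ≡ 15/24 mod 29. 24⁻¹ ≡ 23 (mod 29), so λ ≡ 26.
  x = λ² - 23 - 18 = 676 - 41 ≡ 26; y = λ·(23 - 26) - 9 ≡ 0. → (26, 0)
5P: (26, 0) + (18, 24). λ = (24 - 0)/(18 - 26) ≡ 24/21 mod 29. 21⁻¹ ≡ 18 (mod 29) since 21·18 = 378 ≡ 1, so λ ≡ 26.
  x = λ² - 26 - 18 = 676 - 44 ≡ 23; y = λ·(26 - 23) - 0 ≡ 20. → (23, 20)
6P: (23, 20) + (18, 24). λ = (24 - 20)/(18 - 23) ≡ 4/24 mod 29. 24⁻¹ ≡ 23 (mod 29) since 24·23 = 552 ≡ 1, so λ ≡ 5.
  x = λ² - 23 - 18 = 25 - 41 ≡ 13; y = λ·(23 - 13) - 20 ≡ 1. → (13, 1)
7P: (13, 1) + (18, 24). λ = (24 - 1)/(18 - 13) ≡ 23/5 mod 29. 5⁻¹ ≡ 6 (mod 29) since 5·6 = 30 ≡ 1, so λ ≡ 22.
  x = λ² - 13 - 18 = 484 - 31 ≡ 18; y = λ·(13 - 18) - 1 ≡ 5. → (18, 5)
8P: (18, 5) + (18, 24): same x and y₁ ≡ -y₂, so the sum is the point at infinity.
8P = the point at infinity, so the order is 8.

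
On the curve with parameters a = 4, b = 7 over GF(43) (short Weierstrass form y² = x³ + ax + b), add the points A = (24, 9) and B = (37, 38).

(24, 9) + (37, 38). λ = (38 - 9)/(37 - 24) ≡ 29/13 mod 43. 13⁻¹ ≡ 10 (mod 43), so λ ≡ 32.
  x = λ² - 24 - 37 = 1024 - 61 ≡ 17; y = λ·(24 - 17) - 9 ≡ 0. → (17, 0)

(17, 0)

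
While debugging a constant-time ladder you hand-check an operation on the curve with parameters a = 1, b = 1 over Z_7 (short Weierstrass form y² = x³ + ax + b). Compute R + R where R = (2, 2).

tangent at (2, 2): λ = (3·2² + 1)/(2·2) ≡ 6/4. 4⁻¹ ≡ 2 (mod 7), so λ ≡ 6·2 ≡ 5.
  x = λ² - 2 - 2 = 25 - 4 ≡ 0; y = λ·(2 - 0) - 2 ≡ 1. → (0, 1)

(0, 1)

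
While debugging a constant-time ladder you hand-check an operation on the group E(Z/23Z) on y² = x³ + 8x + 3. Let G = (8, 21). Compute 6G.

(16, 15)

Repeated addition: build up to 6G.
2G: tangent at (8, 21): λ = (3·8² + 8)/(2·21) ≡ 16/19. 19⁻¹ ≡ 17 (mod 23), so λ ≡ 16·17 ≡ 19.
  x = λ² - 8 - 8 = 361 - 16 ≡ 0; y = λ·(8 - 0) - 21 ≡ 16. → (0, 16)
3G: (0, 16) + (8, 21). λ = (21 - 16)/(8 - 0) ≡ 5/8 mod 23. 8⁻¹ ≡ 3 (mod 23) since 8·3 = 24 ≡ 1, so λ ≡ 15.
  x = λ² - 0 - 8 = 225 - 8 ≡ 10; y = λ·(0 - 10) - 16 ≡ 18. → (10, 18)
4G: (10, 18) + (8, 21). λ = (21 - 18)/(8 - 10) ≡ 3/21 mod 23. 21⁻¹ ≡ 11 (mod 23) since 21·11 = 231 ≡ 1, so λ ≡ 10.
  x = λ² - 10 - 8 = 100 - 18 ≡ 13; y = λ·(10 - 13) - 18 ≡ 21. → (13, 21)
5G: (13, 21) + (8, 21). λ = (21 - 21)/(8 - 13) ≡ 0/18 mod 23. 18⁻¹ ≡ 9 (mod 23), so λ ≡ 0.
  x = λ² - 13 - 8 = 0 - 21 ≡ 2; y = λ·(13 - 2) - 21 ≡ 2. → (2, 2)
6G: (2, 2) + (8, 21). λ = (21 - 2)/(8 - 2) ≡ 19/6 mod 23. 6⁻¹ ≡ 4 (mod 23), so λ ≡ 7.
  x = λ² - 2 - 8 = 49 - 10 ≡ 16; y = λ·(2 - 16) - 2 ≡ 15. → (16, 15)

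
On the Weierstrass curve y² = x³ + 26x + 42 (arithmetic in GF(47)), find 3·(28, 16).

(20, 14)

Write P = (28, 16).
Repeated addition: build up to 3P.
2P: tangent at (28, 16): λ = (3·28² + 26)/(2·16) ≡ 28/32. 32⁻¹ ≡ 25 (mod 47) since 32·25 = 800 ≡ 1, so λ ≡ 28·25 ≡ 42.
  x = λ² - 28 - 28 = 1764 - 56 ≡ 16; y = λ·(28 - 16) - 16 ≡ 18. → (16, 18)
3P: (16, 18) + (28, 16). λ = (16 - 18)/(28 - 16) ≡ 45/12 mod 47. 12⁻¹ ≡ 4 (mod 47), so λ ≡ 39.
  x = λ² - 16 - 28 = 1521 - 44 ≡ 20; y = λ·(16 - 20) - 18 ≡ 14. → (20, 14)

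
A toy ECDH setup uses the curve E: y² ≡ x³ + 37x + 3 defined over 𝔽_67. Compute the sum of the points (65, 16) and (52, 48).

(65, 16) + (52, 48). λ = (48 - 16)/(52 - 65) ≡ 32/54 mod 67. 54⁻¹ ≡ 36 (mod 67) since 54·36 = 1944 ≡ 1, so λ ≡ 13.
  x = λ² - 65 - 52 = 169 - 117 ≡ 52; y = λ·(65 - 52) - 16 ≡ 19. → (52, 19)

(52, 19)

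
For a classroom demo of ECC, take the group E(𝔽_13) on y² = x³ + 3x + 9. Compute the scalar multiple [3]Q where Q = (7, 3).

(6, 10)

Repeated addition: build up to 3Q.
2Q: tangent at (7, 3): λ = (3·7² + 3)/(2·3) ≡ 7/6. 6⁻¹ ≡ 11 (mod 13), so λ ≡ 7·11 ≡ 12.
  x = λ² - 7 - 7 = 144 - 14 ≡ 0; y = λ·(7 - 0) - 3 ≡ 3. → (0, 3)
3Q: (0, 3) + (7, 3). λ = (3 - 3)/(7 - 0) ≡ 0/7 mod 13. 7⁻¹ ≡ 2 (mod 13) since 7·2 = 14 ≡ 1, so λ ≡ 0.
  x = λ² - 0 - 7 = 0 - 7 ≡ 6; y = λ·(0 - 6) - 3 ≡ 10. → (6, 10)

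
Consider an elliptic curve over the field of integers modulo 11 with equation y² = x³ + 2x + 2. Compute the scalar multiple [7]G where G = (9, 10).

Repeated addition: build up to 7G.
2G: tangent at (9, 10): λ = (3·9² + 2)/(2·10) ≡ 3/9. 9⁻¹ ≡ 5 (mod 11) since 9·5 = 45 ≡ 1, so λ ≡ 3·5 ≡ 4.
  x = λ² - 9 - 9 = 16 - 18 ≡ 9; y = λ·(9 - 9) - 10 ≡ 1. → (9, 1)
3G: (9, 1) + (9, 10): same x and y₁ ≡ -y₂, so the sum is the point at infinity.
4G: the point at infinity + (9, 10) = (9, 10) (identity).
5G: tangent at (9, 10): λ = (3·9² + 2)/(2·10) ≡ 3/9. 9⁻¹ ≡ 5 (mod 11) since 9·5 = 45 ≡ 1, so λ ≡ 3·5 ≡ 4.
  x = λ² - 9 - 9 = 16 - 18 ≡ 9; y = λ·(9 - 9) - 10 ≡ 1. → (9, 1)
6G: (9, 1) + (9, 10): same x and y₁ ≡ -y₂, so the sum is the point at infinity.
7G: the point at infinity + (9, 10) = (9, 10) (identity).

(9, 10)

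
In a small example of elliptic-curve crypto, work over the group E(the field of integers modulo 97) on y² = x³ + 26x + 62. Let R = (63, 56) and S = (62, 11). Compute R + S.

(63, 56) + (62, 11). λ = (11 - 56)/(62 - 63) ≡ 52/96 mod 97. 96⁻¹ ≡ 96 (mod 97) since 96·96 = 9216 ≡ 1, so λ ≡ 45.
  x = λ² - 63 - 62 = 2025 - 125 ≡ 57; y = λ·(63 - 57) - 56 ≡ 20. → (57, 20)

(57, 20)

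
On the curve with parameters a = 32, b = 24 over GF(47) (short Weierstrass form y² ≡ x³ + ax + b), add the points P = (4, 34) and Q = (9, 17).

(4, 34) + (9, 17). λ = (17 - 34)/(9 - 4) ≡ 30/5 mod 47. 5⁻¹ ≡ 19 (mod 47), so λ ≡ 6.
  x = λ² - 4 - 9 = 36 - 13 ≡ 23; y = λ·(4 - 23) - 34 ≡ 40. → (23, 40)

(23, 40)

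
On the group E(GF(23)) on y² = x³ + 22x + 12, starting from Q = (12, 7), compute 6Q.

(1, 9)

Repeated addition: build up to 6Q.
2Q: tangent at (12, 7): λ = (3·12² + 22)/(2·7) ≡ 17/14. 14⁻¹ ≡ 5 (mod 23), so λ ≡ 17·5 ≡ 16.
  x = λ² - 12 - 12 = 256 - 24 ≡ 2; y = λ·(12 - 2) - 7 ≡ 15. → (2, 15)
3Q: (2, 15) + (12, 7). λ = (7 - 15)/(12 - 2) ≡ 15/10 mod 23. 10⁻¹ ≡ 7 (mod 23), so λ ≡ 13.
  x = λ² - 2 - 12 = 169 - 14 ≡ 17; y = λ·(2 - 17) - 15 ≡ 20. → (17, 20)
4Q: (17, 20) + (12, 7). λ = (7 - 20)/(12 - 17) ≡ 10/18 mod 23. 18⁻¹ ≡ 9 (mod 23), so λ ≡ 21.
  x = λ² - 17 - 12 = 441 - 29 ≡ 21; y = λ·(17 - 21) - 20 ≡ 11. → (21, 11)
5Q: (21, 11) + (12, 7). λ = (7 - 11)/(12 - 21) ≡ 19/14 mod 23. 14⁻¹ ≡ 5 (mod 23), so λ ≡ 3.
  x = λ² - 21 - 12 = 9 - 33 ≡ 22; y = λ·(21 - 22) - 11 ≡ 9. → (22, 9)
6Q: (22, 9) + (12, 7). λ = (7 - 9)/(12 - 22) ≡ 21/13 mod 23. 13⁻¹ ≡ 16 (mod 23) since 13·16 = 208 ≡ 1, so λ ≡ 14.
  x = λ² - 22 - 12 = 196 - 34 ≡ 1; y = λ·(22 - 1) - 9 ≡ 9. → (1, 9)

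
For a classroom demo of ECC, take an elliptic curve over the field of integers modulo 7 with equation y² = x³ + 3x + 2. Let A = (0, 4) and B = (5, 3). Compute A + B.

(4, 1)

(0, 4) + (5, 3). λ = (3 - 4)/(5 - 0) ≡ 6/5 mod 7. 5⁻¹ ≡ 3 (mod 7), so λ ≡ 4.
  x = λ² - 0 - 5 = 16 - 5 ≡ 4; y = λ·(0 - 4) - 4 ≡ 1. → (4, 1)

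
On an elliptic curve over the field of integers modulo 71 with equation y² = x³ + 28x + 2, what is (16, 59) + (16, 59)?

tangent at (16, 59): λ = (3·16² + 28)/(2·59) ≡ 15/47. 47⁻¹ ≡ 68 (mod 71) since 47·68 = 3196 ≡ 1, so λ ≡ 15·68 ≡ 26.
  x = λ² - 16 - 16 = 676 - 32 ≡ 5; y = λ·(16 - 5) - 59 ≡ 14. → (5, 14)

(5, 14)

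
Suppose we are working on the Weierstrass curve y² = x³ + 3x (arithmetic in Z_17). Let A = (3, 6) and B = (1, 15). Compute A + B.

(3, 6) + (1, 15). λ = (15 - 6)/(1 - 3) ≡ 9/15 mod 17. 15⁻¹ ≡ 8 (mod 17), so λ ≡ 4.
  x = λ² - 3 - 1 = 16 - 4 ≡ 12; y = λ·(3 - 12) - 6 ≡ 9. → (12, 9)

(12, 9)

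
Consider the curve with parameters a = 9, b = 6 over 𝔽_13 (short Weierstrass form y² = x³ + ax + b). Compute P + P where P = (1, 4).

tangent at (1, 4): λ = (3·1² + 9)/(2·4) ≡ 12/8. 8⁻¹ ≡ 5 (mod 13), so λ ≡ 12·5 ≡ 8.
  x = λ² - 1 - 1 = 64 - 2 ≡ 10; y = λ·(1 - 10) - 4 ≡ 2. → (10, 2)

(10, 2)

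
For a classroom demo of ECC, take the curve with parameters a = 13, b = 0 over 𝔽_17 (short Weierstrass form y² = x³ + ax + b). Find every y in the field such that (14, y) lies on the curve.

6, 11

x³ + 13x + 0 = 2926 ≡ 2 (mod 17).
Square roots of 2 mod 17: 6 and 11 (since 6² = 36 ≡ 2).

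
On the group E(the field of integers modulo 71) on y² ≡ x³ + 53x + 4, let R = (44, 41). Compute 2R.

tangent at (44, 41): λ = (3·44² + 53)/(2·41) ≡ 39/11. 11⁻¹ ≡ 13 (mod 71), so λ ≡ 39·13 ≡ 10.
  x = λ² - 44 - 44 = 100 - 88 ≡ 12; y = λ·(44 - 12) - 41 ≡ 66. → (12, 66)

(12, 66)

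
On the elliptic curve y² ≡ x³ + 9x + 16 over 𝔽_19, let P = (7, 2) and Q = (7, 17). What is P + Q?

The two points share x = 7 and their y-coordinates satisfy 2 + 17 ≡ 0 (mod 19), so they are inverses. Their sum is ∞.

O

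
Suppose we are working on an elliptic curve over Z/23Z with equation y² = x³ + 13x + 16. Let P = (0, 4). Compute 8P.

Repeated addition: build up to 8P.
2P: tangent at (0, 4): λ = (3·0² + 13)/(2·4) ≡ 13/8. 8⁻¹ ≡ 3 (mod 23), so λ ≡ 13·3 ≡ 16.
  x = λ² - 0 - 0 = 256 - 0 ≡ 3; y = λ·(0 - 3) - 4 ≡ 17. → (3, 17)
3P: (3, 17) + (0, 4). λ = (4 - 17)/(0 - 3) ≡ 10/20 mod 23. 20⁻¹ ≡ 15 (mod 23) since 20·15 = 300 ≡ 1, so λ ≡ 12.
  x = λ² - 3 - 0 = 144 - 3 ≡ 3; y = λ·(3 - 3) - 17 ≡ 6. → (3, 6)
4P: (3, 6) + (0, 4). λ = (4 - 6)/(0 - 3) ≡ 21/20 mod 23. 20⁻¹ ≡ 15 (mod 23), so λ ≡ 16.
  x = λ² - 3 - 0 = 256 - 3 ≡ 0; y = λ·(3 - 0) - 6 ≡ 19. → (0, 19)
5P: (0, 19) + (0, 4): same x and y₁ ≡ -y₂, so the sum is the point at infinity.
6P: the point at infinity + (0, 4) = (0, 4) (identity).
7P: tangent at (0, 4): λ = (3·0² + 13)/(2·4) ≡ 13/8. 8⁻¹ ≡ 3 (mod 23), so λ ≡ 13·3 ≡ 16.
  x = λ² - 0 - 0 = 256 - 0 ≡ 3; y = λ·(0 - 3) - 4 ≡ 17. → (3, 17)
8P: (3, 17) + (0, 4). λ = (4 - 17)/(0 - 3) ≡ 10/20 mod 23. 20⁻¹ ≡ 15 (mod 23), so λ ≡ 12.
  x = λ² - 3 - 0 = 144 - 3 ≡ 3; y = λ·(3 - 3) - 17 ≡ 6. → (3, 6)

(3, 6)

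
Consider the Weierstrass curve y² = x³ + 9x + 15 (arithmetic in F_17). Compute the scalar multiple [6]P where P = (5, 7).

Double-and-add on 6 = (110)₂. Start with P = (5, 7) for the leading 1-bit.
double: tangent at (5, 7): λ = (3·5² + 9)/(2·7) ≡ 16/14. 14⁻¹ ≡ 11 (mod 17), so λ ≡ 16·11 ≡ 6.
  x = λ² - 5 - 5 = 36 - 10 ≡ 9; y = λ·(5 - 9) - 7 ≡ 3. → (9, 3)
add P: (9, 3) + (5, 7). λ = (7 - 3)/(5 - 9) ≡ 4/13 mod 17. 13⁻¹ ≡ 4 (mod 17), so λ ≡ 16.
  x = λ² - 9 - 5 = 256 - 14 ≡ 4; y = λ·(9 - 4) - 3 ≡ 9. → (4, 9)
double: tangent at (4, 9): λ = (3·4² + 9)/(2·9) ≡ 6/1. 1⁻¹ ≡ 1 (mod 17), so λ ≡ 6·1 ≡ 6.
  x = λ² - 4 - 4 = 36 - 8 ≡ 11; y = λ·(4 - 11) - 9 ≡ 0. → (11, 0)

(11, 0)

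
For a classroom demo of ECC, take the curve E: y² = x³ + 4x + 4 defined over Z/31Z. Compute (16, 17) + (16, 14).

The two points share x = 16 and their y-coordinates satisfy 17 + 14 ≡ 0 (mod 31), so they are inverses. Their sum is O.

O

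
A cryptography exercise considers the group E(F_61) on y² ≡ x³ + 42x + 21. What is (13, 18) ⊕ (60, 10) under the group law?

(7, 29)

(13, 18) + (60, 10). λ = (10 - 18)/(60 - 13) ≡ 53/47 mod 61. 47⁻¹ ≡ 13 (mod 61) since 47·13 = 611 ≡ 1, so λ ≡ 18.
  x = λ² - 13 - 60 = 324 - 73 ≡ 7; y = λ·(13 - 7) - 18 ≡ 29. → (7, 29)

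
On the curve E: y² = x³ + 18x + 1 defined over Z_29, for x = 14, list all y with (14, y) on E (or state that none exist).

none

x³ + 18x + 1 = 2997 ≡ 10 (mod 29).
10 is a non-residue mod 29; no y exists.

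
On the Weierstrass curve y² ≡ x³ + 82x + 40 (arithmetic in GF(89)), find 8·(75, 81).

(70, 16)

Write Q = (75, 81).
Repeated addition: build up to 8Q.
2Q: tangent at (75, 81): λ = (3·75² + 82)/(2·81) ≡ 47/73. 73⁻¹ ≡ 50 (mod 89), so λ ≡ 47·50 ≡ 36.
  x = λ² - 75 - 75 = 1296 - 150 ≡ 78; y = λ·(75 - 78) - 81 ≡ 78. → (78, 78)
3Q: (78, 78) + (75, 81). λ = (81 - 78)/(75 - 78) ≡ 3/86 mod 89. 86⁻¹ ≡ 59 (mod 89), so λ ≡ 88.
  x = λ² - 78 - 75 = 7744 - 153 ≡ 26; y = λ·(78 - 26) - 78 ≡ 48. → (26, 48)
4Q: (26, 48) + (75, 81). λ = (81 - 48)/(75 - 26) ≡ 33/49 mod 89. 49⁻¹ ≡ 20 (mod 89), so λ ≡ 37.
  x = λ² - 26 - 75 = 1369 - 101 ≡ 22; y = λ·(26 - 22) - 48 ≡ 11. → (22, 11)
5Q: (22, 11) + (75, 81). λ = (81 - 11)/(75 - 22) ≡ 70/53 mod 89. 53⁻¹ ≡ 42 (mod 89), so λ ≡ 3.
  x = λ² - 22 - 75 = 9 - 97 ≡ 1; y = λ·(22 - 1) - 11 ≡ 52. → (1, 52)
6Q: (1, 52) + (75, 81). λ = (81 - 52)/(75 - 1) ≡ 29/74 mod 89. 74⁻¹ ≡ 83 (mod 89), so λ ≡ 4.
  x = λ² - 1 - 75 = 16 - 76 ≡ 29; y = λ·(1 - 29) - 52 ≡ 14. → (29, 14)
7Q: (29, 14) + (75, 81). λ = (81 - 14)/(75 - 29) ≡ 67/46 mod 89. 46⁻¹ ≡ 60 (mod 89) since 46·60 = 2760 ≡ 1, so λ ≡ 15.
  x = λ² - 29 - 75 = 225 - 104 ≡ 32; y = λ·(29 - 32) - 14 ≡ 30. → (32, 30)
8Q: (32, 30) + (75, 81). λ = (81 - 30)/(75 - 32) ≡ 51/43 mod 89. 43⁻¹ ≡ 29 (mod 89) since 43·29 = 1247 ≡ 1, so λ ≡ 55.
  x = λ² - 32 - 75 = 3025 - 107 ≡ 70; y = λ·(32 - 70) - 30 ≡ 16. → (70, 16)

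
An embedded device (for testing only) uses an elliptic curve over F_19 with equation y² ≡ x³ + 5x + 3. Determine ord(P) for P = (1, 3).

2P: tangent at (1, 3): λ = (3·1² + 5)/(2·3) ≡ 8/6. 6⁻¹ ≡ 16 (mod 19) since 6·16 = 96 ≡ 1, so λ ≡ 8·16 ≡ 14.
  x = λ² - 1 - 1 = 196 - 2 ≡ 4; y = λ·(1 - 4) - 3 ≡ 12. → (4, 12)
3P: (4, 12) + (1, 3). λ = (3 - 12)/(1 - 4) ≡ 10/16 mod 19. 16⁻¹ ≡ 6 (mod 19) since 16·6 = 96 ≡ 1, so λ ≡ 3.
  x = λ² - 4 - 1 = 9 - 5 ≡ 4; y = λ·(4 - 4) - 12 ≡ 7. → (4, 7)
4P: (4, 7) + (1, 3). λ = (3 - 7)/(1 - 4) ≡ 15/16 mod 19. 16⁻¹ ≡ 6 (mod 19), so λ ≡ 14.
  x = λ² - 4 - 1 = 196 - 5 ≡ 1; y = λ·(4 - 1) - 7 ≡ 16. → (1, 16)
5P: (1, 16) + (1, 3): same x and y₁ ≡ -y₂, so the sum is O.
5P = O, so the order is 5.

5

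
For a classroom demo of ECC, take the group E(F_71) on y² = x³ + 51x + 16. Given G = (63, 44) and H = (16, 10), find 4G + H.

First 4G:
Repeated addition: build up to 4G.
2G: tangent at (63, 44): λ = (3·63² + 51)/(2·44) ≡ 30/17. 17⁻¹ ≡ 46 (mod 71) since 17·46 = 782 ≡ 1, so λ ≡ 30·46 ≡ 31.
  x = λ² - 63 - 63 = 961 - 126 ≡ 54; y = λ·(63 - 54) - 44 ≡ 22. → (54, 22)
3G: (54, 22) + (63, 44). λ = (44 - 22)/(63 - 54) ≡ 22/9 mod 71. 9⁻¹ ≡ 8 (mod 71), so λ ≡ 34.
  x = λ² - 54 - 63 = 1156 - 117 ≡ 45; y = λ·(54 - 45) - 22 ≡ 0. → (45, 0)
4G: (45, 0) + (63, 44). λ = (44 - 0)/(63 - 45) ≡ 44/18 mod 71. 18⁻¹ ≡ 4 (mod 71) since 18·4 = 72 ≡ 1, so λ ≡ 34.
  x = λ² - 45 - 63 = 1156 - 108 ≡ 54; y = λ·(45 - 54) - 0 ≡ 49. → (54, 49)
4G = (54, 49).
Finally 4G + H:
(54, 49) + (16, 10). λ = (10 - 49)/(16 - 54) ≡ 32/33 mod 71. 33⁻¹ ≡ 28 (mod 71), so λ ≡ 44.
  x = λ² - 54 - 16 = 1936 - 70 ≡ 20; y = λ·(54 - 20) - 49 ≡ 27. → (20, 27)

(20, 27)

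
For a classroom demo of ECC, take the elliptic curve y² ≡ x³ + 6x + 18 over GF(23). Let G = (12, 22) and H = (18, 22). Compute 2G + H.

(1, 18)

First 2G:
Repeated addition: build up to 2G.
2G: tangent at (12, 22): λ = (3·12² + 6)/(2·22) ≡ 1/21. 21⁻¹ ≡ 11 (mod 23), so λ ≡ 1·11 ≡ 11.
  x = λ² - 12 - 12 = 121 - 24 ≡ 5; y = λ·(12 - 5) - 22 ≡ 9. → (5, 9)
2G = (5, 9).
Finally 2G + H:
(5, 9) + (18, 22). λ = (22 - 9)/(18 - 5) ≡ 13/13 mod 23. 13⁻¹ ≡ 16 (mod 23), so λ ≡ 1.
  x = λ² - 5 - 18 = 1 - 23 ≡ 1; y = λ·(5 - 1) - 9 ≡ 18. → (1, 18)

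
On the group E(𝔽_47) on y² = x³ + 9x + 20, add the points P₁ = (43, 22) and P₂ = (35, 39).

(33, 39)

(43, 22) + (35, 39). λ = (39 - 22)/(35 - 43) ≡ 17/39 mod 47. 39⁻¹ ≡ 41 (mod 47), so λ ≡ 39.
  x = λ² - 43 - 35 = 1521 - 78 ≡ 33; y = λ·(43 - 33) - 22 ≡ 39. → (33, 39)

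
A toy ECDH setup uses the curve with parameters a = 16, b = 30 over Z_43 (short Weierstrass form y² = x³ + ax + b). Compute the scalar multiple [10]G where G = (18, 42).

Double-and-add on 10 = (1010)₂. Start with G = (18, 42) for the leading 1-bit.
double: tangent at (18, 42): λ = (3·18² + 16)/(2·42) ≡ 42/41. 41⁻¹ ≡ 21 (mod 43), so λ ≡ 42·21 ≡ 22.
  x = λ² - 18 - 18 = 484 - 36 ≡ 18; y = λ·(18 - 18) - 42 ≡ 1. → (18, 1)
double: tangent at (18, 1): λ = (3·18² + 16)/(2·1) ≡ 42/2. 2⁻¹ ≡ 22 (mod 43) since 2·22 = 44 ≡ 1, so λ ≡ 42·22 ≡ 21.
  x = λ² - 18 - 18 = 441 - 36 ≡ 18; y = λ·(18 - 18) - 1 ≡ 42. → (18, 42)
add G: tangent at (18, 42): λ = (3·18² + 16)/(2·42) ≡ 42/41. 41⁻¹ ≡ 21 (mod 43) since 41·21 = 861 ≡ 1, so λ ≡ 42·21 ≡ 22.
  x = λ² - 18 - 18 = 484 - 36 ≡ 18; y = λ·(18 - 18) - 42 ≡ 1. → (18, 1)
double: tangent at (18, 1): λ = (3·18² + 16)/(2·1) ≡ 42/2. 2⁻¹ ≡ 22 (mod 43), so λ ≡ 42·22 ≡ 21.
  x = λ² - 18 - 18 = 441 - 36 ≡ 18; y = λ·(18 - 18) - 1 ≡ 42. → (18, 42)

(18, 42)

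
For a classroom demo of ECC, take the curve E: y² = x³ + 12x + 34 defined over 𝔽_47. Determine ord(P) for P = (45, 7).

2P: tangent at (45, 7): λ = (3·45² + 12)/(2·7) ≡ 24/14. 14⁻¹ ≡ 37 (mod 47) since 14·37 = 518 ≡ 1, so λ ≡ 24·37 ≡ 42.
  x = λ² - 45 - 45 = 1764 - 90 ≡ 29; y = λ·(45 - 29) - 7 ≡ 7. → (29, 7)
3P: (29, 7) + (45, 7). λ = (7 - 7)/(45 - 29) ≡ 0/16 mod 47. 16⁻¹ ≡ 3 (mod 47), so λ ≡ 0.
  x = λ² - 29 - 45 = 0 - 74 ≡ 20; y = λ·(29 - 20) - 7 ≡ 40. → (20, 40)
4P: (20, 40) + (45, 7). λ = (7 - 40)/(45 - 20) ≡ 14/25 mod 47. 25⁻¹ ≡ 32 (mod 47), so λ ≡ 25.
  x = λ² - 20 - 45 = 625 - 65 ≡ 43; y = λ·(20 - 43) - 40 ≡ 43. → (43, 43)
5P: (43, 43) + (45, 7). λ = (7 - 43)/(45 - 43) ≡ 11/2 mod 47. 2⁻¹ ≡ 24 (mod 47), so λ ≡ 29.
  x = λ² - 43 - 45 = 841 - 88 ≡ 1; y = λ·(43 - 1) - 43 ≡ 0. → (1, 0)
6P: (1, 0) + (45, 7). λ = (7 - 0)/(45 - 1) ≡ 7/44 mod 47. 44⁻¹ ≡ 31 (mod 47), so λ ≡ 29.
  x = λ² - 1 - 45 = 841 - 46 ≡ 43; y = λ·(1 - 43) - 0 ≡ 4. → (43, 4)
7P: (43, 4) + (45, 7). λ = (7 - 4)/(45 - 43) ≡ 3/2 mod 47. 2⁻¹ ≡ 24 (mod 47) since 2·24 = 48 ≡ 1, so λ ≡ 25.
  x = λ² - 43 - 45 = 625 - 88 ≡ 20; y = λ·(43 - 20) - 4 ≡ 7. → (20, 7)
8P: (20, 7) + (45, 7). λ = (7 - 7)/(45 - 20) ≡ 0/25 mod 47. 25⁻¹ ≡ 32 (mod 47) since 25·32 = 800 ≡ 1, so λ ≡ 0.
  x = λ² - 20 - 45 = 0 - 65 ≡ 29; y = λ·(20 - 29) - 7 ≡ 40. → (29, 40)
9P: (29, 40) + (45, 7). λ = (7 - 40)/(45 - 29) ≡ 14/16 mod 47. 16⁻¹ ≡ 3 (mod 47), so λ ≡ 42.
  x = λ² - 29 - 45 = 1764 - 74 ≡ 45; y = λ·(29 - 45) - 40 ≡ 40. → (45, 40)
10P: (45, 40) + (45, 7): same x and y₁ ≡ -y₂, so the sum is O.
10P = O, so the order is 10.

10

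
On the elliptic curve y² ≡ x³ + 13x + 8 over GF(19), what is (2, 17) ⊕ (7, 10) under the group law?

(15, 5)

(2, 17) + (7, 10). λ = (10 - 17)/(7 - 2) ≡ 12/5 mod 19. 5⁻¹ ≡ 4 (mod 19) since 5·4 = 20 ≡ 1, so λ ≡ 10.
  x = λ² - 2 - 7 = 100 - 9 ≡ 15; y = λ·(2 - 15) - 17 ≡ 5. → (15, 5)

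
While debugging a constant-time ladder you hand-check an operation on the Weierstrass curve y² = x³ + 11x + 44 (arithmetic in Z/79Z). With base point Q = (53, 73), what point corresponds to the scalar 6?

(3, 5)

Repeated addition: build up to 6Q.
2Q: tangent at (53, 73): λ = (3·53² + 11)/(2·73) ≡ 64/67. 67⁻¹ ≡ 46 (mod 79) since 67·46 = 3082 ≡ 1, so λ ≡ 64·46 ≡ 21.
  x = λ² - 53 - 53 = 441 - 106 ≡ 19; y = λ·(53 - 19) - 73 ≡ 9. → (19, 9)
3Q: (19, 9) + (53, 73). λ = (73 - 9)/(53 - 19) ≡ 64/34 mod 79. 34⁻¹ ≡ 7 (mod 79) since 34·7 = 238 ≡ 1, so λ ≡ 53.
  x = λ² - 19 - 53 = 2809 - 72 ≡ 51; y = λ·(19 - 51) - 9 ≡ 33. → (51, 33)
4Q: (51, 33) + (53, 73). λ = (73 - 33)/(53 - 51) ≡ 40/2 mod 79. 2⁻¹ ≡ 40 (mod 79) since 2·40 = 80 ≡ 1, so λ ≡ 20.
  x = λ² - 51 - 53 = 400 - 104 ≡ 59; y = λ·(51 - 59) - 33 ≡ 44. → (59, 44)
5Q: (59, 44) + (53, 73). λ = (73 - 44)/(53 - 59) ≡ 29/73 mod 79. 73⁻¹ ≡ 13 (mod 79) since 73·13 = 949 ≡ 1, so λ ≡ 61.
  x = λ² - 59 - 53 = 3721 - 112 ≡ 54; y = λ·(59 - 54) - 44 ≡ 24. → (54, 24)
6Q: (54, 24) + (53, 73). λ = (73 - 24)/(53 - 54) ≡ 49/78 mod 79. 78⁻¹ ≡ 78 (mod 79) since 78·78 = 6084 ≡ 1, so λ ≡ 30.
  x = λ² - 54 - 53 = 900 - 107 ≡ 3; y = λ·(54 - 3) - 24 ≡ 5. → (3, 5)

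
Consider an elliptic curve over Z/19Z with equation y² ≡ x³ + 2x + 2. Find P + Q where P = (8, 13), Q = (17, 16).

(8, 13) + (17, 16). λ = (16 - 13)/(17 - 8) ≡ 3/9 mod 19. 9⁻¹ ≡ 17 (mod 19) since 9·17 = 153 ≡ 1, so λ ≡ 13.
  x = λ² - 8 - 17 = 169 - 25 ≡ 11; y = λ·(8 - 11) - 13 ≡ 5. → (11, 5)

(11, 5)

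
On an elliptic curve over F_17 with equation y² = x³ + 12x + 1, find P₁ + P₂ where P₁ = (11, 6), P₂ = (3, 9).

(5, 13)

(11, 6) + (3, 9). λ = (9 - 6)/(3 - 11) ≡ 3/9 mod 17. 9⁻¹ ≡ 2 (mod 17) since 9·2 = 18 ≡ 1, so λ ≡ 6.
  x = λ² - 11 - 3 = 36 - 14 ≡ 5; y = λ·(11 - 5) - 6 ≡ 13. → (5, 13)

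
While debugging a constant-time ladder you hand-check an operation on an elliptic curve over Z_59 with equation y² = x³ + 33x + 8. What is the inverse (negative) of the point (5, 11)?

-(5, 11) = (5, -11 mod 59) = (5, 48).

(5, 48)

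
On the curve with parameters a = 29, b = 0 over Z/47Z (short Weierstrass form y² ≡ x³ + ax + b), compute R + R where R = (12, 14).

(27, 16)

tangent at (12, 14): λ = (3·12² + 29)/(2·14) ≡ 38/28. 28⁻¹ ≡ 42 (mod 47), so λ ≡ 38·42 ≡ 45.
  x = λ² - 12 - 12 = 2025 - 24 ≡ 27; y = λ·(12 - 27) - 14 ≡ 16. → (27, 16)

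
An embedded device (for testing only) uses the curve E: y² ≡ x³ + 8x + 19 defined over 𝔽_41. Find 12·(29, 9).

Write P = (29, 9).
Repeated addition: build up to 12P.
2P: tangent at (29, 9): λ = (3·29² + 8)/(2·9) ≡ 30/18. 18⁻¹ ≡ 16 (mod 41) since 18·16 = 288 ≡ 1, so λ ≡ 30·16 ≡ 29.
  x = λ² - 29 - 29 = 841 - 58 ≡ 4; y = λ·(29 - 4) - 9 ≡ 19. → (4, 19)
3P: (4, 19) + (29, 9). λ = (9 - 19)/(29 - 4) ≡ 31/25 mod 41. 25⁻¹ ≡ 23 (mod 41), so λ ≡ 16.
  x = λ² - 4 - 29 = 256 - 33 ≡ 18; y = λ·(4 - 18) - 19 ≡ 3. → (18, 3)
4P: (18, 3) + (29, 9). λ = (9 - 3)/(29 - 18) ≡ 6/11 mod 41. 11⁻¹ ≡ 15 (mod 41), so λ ≡ 8.
  x = λ² - 18 - 29 = 64 - 47 ≡ 17; y = λ·(18 - 17) - 3 ≡ 5. → (17, 5)
5P: (17, 5) + (29, 9). λ = (9 - 5)/(29 - 17) ≡ 4/12 mod 41. 12⁻¹ ≡ 24 (mod 41), so λ ≡ 14.
  x = λ² - 17 - 29 = 196 - 46 ≡ 27; y = λ·(17 - 27) - 5 ≡ 19. → (27, 19)
6P: (27, 19) + (29, 9). λ = (9 - 19)/(29 - 27) ≡ 31/2 mod 41. 2⁻¹ ≡ 21 (mod 41), so λ ≡ 36.
  x = λ² - 27 - 29 = 1296 - 56 ≡ 10; y = λ·(27 - 10) - 19 ≡ 19. → (10, 19)
7P: (10, 19) + (29, 9). λ = (9 - 19)/(29 - 10) ≡ 31/19 mod 41. 19⁻¹ ≡ 13 (mod 41), so λ ≡ 34.
  x = λ² - 10 - 29 = 1156 - 39 ≡ 10; y = λ·(10 - 10) - 19 ≡ 22. → (10, 22)
8P: (10, 22) + (29, 9). λ = (9 - 22)/(29 - 10) ≡ 28/19 mod 41. 19⁻¹ ≡ 13 (mod 41), so λ ≡ 36.
  x = λ² - 10 - 29 = 1296 - 39 ≡ 27; y = λ·(10 - 27) - 22 ≡ 22. → (27, 22)
9P: (27, 22) + (29, 9). λ = (9 - 22)/(29 - 27) ≡ 28/2 mod 41. 2⁻¹ ≡ 21 (mod 41) since 2·21 = 42 ≡ 1, so λ ≡ 14.
  x = λ² - 27 - 29 = 196 - 56 ≡ 17; y = λ·(27 - 17) - 22 ≡ 36. → (17, 36)
10P: (17, 36) + (29, 9). λ = (9 - 36)/(29 - 17) ≡ 14/12 mod 41. 12⁻¹ ≡ 24 (mod 41), so λ ≡ 8.
  x = λ² - 17 - 29 = 64 - 46 ≡ 18; y = λ·(17 - 18) - 36 ≡ 38. → (18, 38)
11P: (18, 38) + (29, 9). λ = (9 - 38)/(29 - 18) ≡ 12/11 mod 41. 11⁻¹ ≡ 15 (mod 41), so λ ≡ 16.
  x = λ² - 18 - 29 = 256 - 47 ≡ 4; y = λ·(18 - 4) - 38 ≡ 22. → (4, 22)
12P: (4, 22) + (29, 9). λ = (9 - 22)/(29 - 4) ≡ 28/25 mod 41. 25⁻¹ ≡ 23 (mod 41) since 25·23 = 575 ≡ 1, so λ ≡ 29.
  x = λ² - 4 - 29 = 841 - 33 ≡ 29; y = λ·(4 - 29) - 22 ≡ 32. → (29, 32)

(29, 32)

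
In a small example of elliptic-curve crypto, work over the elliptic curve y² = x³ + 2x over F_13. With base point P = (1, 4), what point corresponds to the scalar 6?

Repeated addition: build up to 6P.
2P: tangent at (1, 4): λ = (3·1² + 2)/(2·4) ≡ 5/8. 8⁻¹ ≡ 5 (mod 13), so λ ≡ 5·5 ≡ 12.
  x = λ² - 1 - 1 = 144 - 2 ≡ 12; y = λ·(1 - 12) - 4 ≡ 7. → (12, 7)
3P: (12, 7) + (1, 4). λ = (4 - 7)/(1 - 12) ≡ 10/2 mod 13. 2⁻¹ ≡ 7 (mod 13), so λ ≡ 5.
  x = λ² - 12 - 1 = 25 - 13 ≡ 12; y = λ·(12 - 12) - 7 ≡ 6. → (12, 6)
4P: (12, 6) + (1, 4). λ = (4 - 6)/(1 - 12) ≡ 11/2 mod 13. 2⁻¹ ≡ 7 (mod 13) since 2·7 = 14 ≡ 1, so λ ≡ 12.
  x = λ² - 12 - 1 = 144 - 13 ≡ 1; y = λ·(12 - 1) - 6 ≡ 9. → (1, 9)
5P: (1, 9) + (1, 4): same x and y₁ ≡ -y₂, so the sum is 𝒪.
6P: 𝒪 + (1, 4) = (1, 4) (identity).

(1, 4)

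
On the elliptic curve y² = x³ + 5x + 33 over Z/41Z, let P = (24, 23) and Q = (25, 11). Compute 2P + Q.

First 2P:
Repeated addition: build up to 2P.
2P: tangent at (24, 23): λ = (3·24² + 5)/(2·23) ≡ 11/5. 5⁻¹ ≡ 33 (mod 41) since 5·33 = 165 ≡ 1, so λ ≡ 11·33 ≡ 35.
  x = λ² - 24 - 24 = 1225 - 48 ≡ 29; y = λ·(24 - 29) - 23 ≡ 7. → (29, 7)
2P = (29, 7).
Finally 2P + Q:
(29, 7) + (25, 11). λ = (11 - 7)/(25 - 29) ≡ 4/37 mod 41. 37⁻¹ ≡ 10 (mod 41), so λ ≡ 40.
  x = λ² - 29 - 25 = 1600 - 54 ≡ 29; y = λ·(29 - 29) - 7 ≡ 34. → (29, 34)

(29, 34)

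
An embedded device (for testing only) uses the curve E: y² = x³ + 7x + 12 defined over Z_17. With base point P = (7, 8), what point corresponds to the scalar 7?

(5, 11)

Repeated addition: build up to 7P.
2P: tangent at (7, 8): λ = (3·7² + 7)/(2·8) ≡ 1/16. 16⁻¹ ≡ 16 (mod 17), so λ ≡ 1·16 ≡ 16.
  x = λ² - 7 - 7 = 256 - 14 ≡ 4; y = λ·(7 - 4) - 8 ≡ 6. → (4, 6)
3P: (4, 6) + (7, 8). λ = (8 - 6)/(7 - 4) ≡ 2/3 mod 17. 3⁻¹ ≡ 6 (mod 17) since 3·6 = 18 ≡ 1, so λ ≡ 12.
  x = λ² - 4 - 7 = 144 - 11 ≡ 14; y = λ·(4 - 14) - 6 ≡ 10. → (14, 10)
4P: (14, 10) + (7, 8). λ = (8 - 10)/(7 - 14) ≡ 15/10 mod 17. 10⁻¹ ≡ 12 (mod 17) since 10·12 = 120 ≡ 1, so λ ≡ 10.
  x = λ² - 14 - 7 = 100 - 21 ≡ 11; y = λ·(14 - 11) - 10 ≡ 3. → (11, 3)
5P: (11, 3) + (7, 8). λ = (8 - 3)/(7 - 11) ≡ 5/13 mod 17. 13⁻¹ ≡ 4 (mod 17) since 13·4 = 52 ≡ 1, so λ ≡ 3.
  x = λ² - 11 - 7 = 9 - 18 ≡ 8; y = λ·(11 - 8) - 3 ≡ 6. → (8, 6)
6P: (8, 6) + (7, 8). λ = (8 - 6)/(7 - 8) ≡ 2/16 mod 17. 16⁻¹ ≡ 16 (mod 17), so λ ≡ 15.
  x = λ² - 8 - 7 = 225 - 15 ≡ 6; y = λ·(8 - 6) - 6 ≡ 7. → (6, 7)
7P: (6, 7) + (7, 8). λ = (8 - 7)/(7 - 6) ≡ 1/1 mod 17. 1⁻¹ ≡ 1 (mod 17), so λ ≡ 1.
  x = λ² - 6 - 7 = 1 - 13 ≡ 5; y = λ·(6 - 5) - 7 ≡ 11. → (5, 11)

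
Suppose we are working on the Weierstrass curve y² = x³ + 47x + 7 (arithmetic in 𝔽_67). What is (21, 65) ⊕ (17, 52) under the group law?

(21, 65) + (17, 52). λ = (52 - 65)/(17 - 21) ≡ 54/63 mod 67. 63⁻¹ ≡ 50 (mod 67), so λ ≡ 20.
  x = λ² - 21 - 17 = 400 - 38 ≡ 27; y = λ·(21 - 27) - 65 ≡ 16. → (27, 16)

(27, 16)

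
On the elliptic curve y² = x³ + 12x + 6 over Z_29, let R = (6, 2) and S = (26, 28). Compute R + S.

(6, 2) + (26, 28). λ = (28 - 2)/(26 - 6) ≡ 26/20 mod 29. 20⁻¹ ≡ 16 (mod 29) since 20·16 = 320 ≡ 1, so λ ≡ 10.
  x = λ² - 6 - 26 = 100 - 32 ≡ 10; y = λ·(6 - 10) - 2 ≡ 16. → (10, 16)

(10, 16)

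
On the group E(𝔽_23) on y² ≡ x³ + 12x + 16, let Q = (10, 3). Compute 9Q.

Repeated addition: build up to 9Q.
2Q: tangent at (10, 3): λ = (3·10² + 12)/(2·3) ≡ 13/6. 6⁻¹ ≡ 4 (mod 23), so λ ≡ 13·4 ≡ 6.
  x = λ² - 10 - 10 = 36 - 20 ≡ 16; y = λ·(10 - 16) - 3 ≡ 7. → (16, 7)
3Q: (16, 7) + (10, 3). λ = (3 - 7)/(10 - 16) ≡ 19/17 mod 23. 17⁻¹ ≡ 19 (mod 23) since 17·19 = 323 ≡ 1, so λ ≡ 16.
  x = λ² - 16 - 10 = 256 - 26 ≡ 0; y = λ·(16 - 0) - 7 ≡ 19. → (0, 19)
4Q: (0, 19) + (10, 3). λ = (3 - 19)/(10 - 0) ≡ 7/10 mod 23. 10⁻¹ ≡ 7 (mod 23) since 10·7 = 70 ≡ 1, so λ ≡ 3.
  x = λ² - 0 - 10 = 9 - 10 ≡ 22; y = λ·(0 - 22) - 19 ≡ 7. → (22, 7)
5Q: (22, 7) + (10, 3). λ = (3 - 7)/(10 - 22) ≡ 19/11 mod 23. 11⁻¹ ≡ 21 (mod 23) since 11·21 = 231 ≡ 1, so λ ≡ 8.
  x = λ² - 22 - 10 = 64 - 32 ≡ 9; y = λ·(22 - 9) - 7 ≡ 5. → (9, 5)
6Q: (9, 5) + (10, 3). λ = (3 - 5)/(10 - 9) ≡ 21/1 mod 23. 1⁻¹ ≡ 1 (mod 23), so λ ≡ 21.
  x = λ² - 9 - 10 = 441 - 19 ≡ 8; y = λ·(9 - 8) - 5 ≡ 16. → (8, 16)
7Q: (8, 16) + (10, 3). λ = (3 - 16)/(10 - 8) ≡ 10/2 mod 23. 2⁻¹ ≡ 12 (mod 23), so λ ≡ 5.
  x = λ² - 8 - 10 = 25 - 18 ≡ 7; y = λ·(8 - 7) - 16 ≡ 12. → (7, 12)
8Q: (7, 12) + (10, 3). λ = (3 - 12)/(10 - 7) ≡ 14/3 mod 23. 3⁻¹ ≡ 8 (mod 23), so λ ≡ 20.
  x = λ² - 7 - 10 = 400 - 17 ≡ 15; y = λ·(7 - 15) - 12 ≡ 12. → (15, 12)
9Q: (15, 12) + (10, 3). λ = (3 - 12)/(10 - 15) ≡ 14/18 mod 23. 18⁻¹ ≡ 9 (mod 23) since 18·9 = 162 ≡ 1, so λ ≡ 11.
  x = λ² - 15 - 10 = 121 - 25 ≡ 4; y = λ·(15 - 4) - 12 ≡ 17. → (4, 17)

(4, 17)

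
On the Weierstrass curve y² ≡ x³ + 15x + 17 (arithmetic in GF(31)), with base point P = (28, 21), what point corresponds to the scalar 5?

(28, 21)

Repeated addition: build up to 5P.
2P: tangent at (28, 21): λ = (3·28² + 15)/(2·21) ≡ 11/11. 11⁻¹ ≡ 17 (mod 31) since 11·17 = 187 ≡ 1, so λ ≡ 11·17 ≡ 1.
  x = λ² - 28 - 28 = 1 - 56 ≡ 7; y = λ·(28 - 7) - 21 ≡ 0. → (7, 0)
3P: (7, 0) + (28, 21). λ = (21 - 0)/(28 - 7) ≡ 21/21 mod 31. 21⁻¹ ≡ 3 (mod 31), so λ ≡ 1.
  x = λ² - 7 - 28 = 1 - 35 ≡ 28; y = λ·(7 - 28) - 0 ≡ 10. → (28, 10)
4P: (28, 10) + (28, 21): same x and y₁ ≡ -y₂, so the sum is ∞.
5P: ∞ + (28, 21) = (28, 21) (identity).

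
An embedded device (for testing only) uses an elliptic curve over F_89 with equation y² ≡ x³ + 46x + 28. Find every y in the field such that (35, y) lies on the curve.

none

x³ + 46x + 28 = 44513 ≡ 13 (mod 89).
13 is a non-residue mod 89; no y exists.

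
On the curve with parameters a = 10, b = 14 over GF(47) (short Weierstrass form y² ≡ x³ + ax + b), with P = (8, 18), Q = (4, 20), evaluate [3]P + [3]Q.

First 3P:
Repeated addition: build up to 3P.
2P: tangent at (8, 18): λ = (3·8² + 10)/(2·18) ≡ 14/36. 36⁻¹ ≡ 17 (mod 47) since 36·17 = 612 ≡ 1, so λ ≡ 14·17 ≡ 3.
  x = λ² - 8 - 8 = 9 - 16 ≡ 40; y = λ·(8 - 40) - 18 ≡ 27. → (40, 27)
3P: (40, 27) + (8, 18). λ = (18 - 27)/(8 - 40) ≡ 38/15 mod 47. 15⁻¹ ≡ 22 (mod 47) since 15·22 = 330 ≡ 1, so λ ≡ 37.
  x = λ² - 40 - 8 = 1369 - 48 ≡ 5; y = λ·(40 - 5) - 27 ≡ 46. → (5, 46)
3P = (5, 46).
Next 3Q:
Repeated addition: build up to 3Q.
2Q: tangent at (4, 20): λ = (3·4² + 10)/(2·20) ≡ 11/40. 40⁻¹ ≡ 20 (mod 47) since 40·20 = 800 ≡ 1, so λ ≡ 11·20 ≡ 32.
  x = λ² - 4 - 4 = 1024 - 8 ≡ 29; y = λ·(4 - 29) - 20 ≡ 26. → (29, 26)
3Q: (29, 26) + (4, 20). λ = (20 - 26)/(4 - 29) ≡ 41/22 mod 47. 22⁻¹ ≡ 15 (mod 47), so λ ≡ 4.
  x = λ² - 29 - 4 = 16 - 33 ≡ 30; y = λ·(29 - 30) - 26 ≡ 17. → (30, 17)
3Q = (30, 17).
Finally 3P + 3Q:
(5, 46) + (30, 17). λ = (17 - 46)/(30 - 5) ≡ 18/25 mod 47. 25⁻¹ ≡ 32 (mod 47) since 25·32 = 800 ≡ 1, so λ ≡ 12.
  x = λ² - 5 - 30 = 144 - 35 ≡ 15; y = λ·(5 - 15) - 46 ≡ 22. → (15, 22)

(15, 22)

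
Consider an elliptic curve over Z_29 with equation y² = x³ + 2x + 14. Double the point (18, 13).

(9, 23)

tangent at (18, 13): λ = (3·18² + 2)/(2·13) ≡ 17/26. 26⁻¹ ≡ 19 (mod 29) since 26·19 = 494 ≡ 1, so λ ≡ 17·19 ≡ 4.
  x = λ² - 18 - 18 = 16 - 36 ≡ 9; y = λ·(18 - 9) - 13 ≡ 23. → (9, 23)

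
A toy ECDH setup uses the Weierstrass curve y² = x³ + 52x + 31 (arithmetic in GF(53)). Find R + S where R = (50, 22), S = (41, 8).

(50, 22) + (41, 8). λ = (8 - 22)/(41 - 50) ≡ 39/44 mod 53. 44⁻¹ ≡ 47 (mod 53), so λ ≡ 31.
  x = λ² - 50 - 41 = 961 - 91 ≡ 22; y = λ·(50 - 22) - 22 ≡ 51. → (22, 51)

(22, 51)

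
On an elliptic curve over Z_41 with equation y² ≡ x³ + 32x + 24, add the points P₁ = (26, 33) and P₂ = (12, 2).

(26, 33) + (12, 2). λ = (2 - 33)/(12 - 26) ≡ 10/27 mod 41. 27⁻¹ ≡ 38 (mod 41), so λ ≡ 11.
  x = λ² - 26 - 12 = 121 - 38 ≡ 1; y = λ·(26 - 1) - 33 ≡ 37. → (1, 37)

(1, 37)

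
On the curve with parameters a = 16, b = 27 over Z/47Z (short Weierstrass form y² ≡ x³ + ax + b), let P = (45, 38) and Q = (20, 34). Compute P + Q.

(45, 38) + (20, 34). λ = (34 - 38)/(20 - 45) ≡ 43/22 mod 47. 22⁻¹ ≡ 15 (mod 47), so λ ≡ 34.
  x = λ² - 45 - 20 = 1156 - 65 ≡ 10; y = λ·(45 - 10) - 38 ≡ 24. → (10, 24)

(10, 24)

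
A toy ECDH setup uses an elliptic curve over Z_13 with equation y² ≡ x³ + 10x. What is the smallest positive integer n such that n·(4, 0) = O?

2P: (4, 0) + (4, 0): same x and y₁ ≡ -y₂, so the sum is O.
2P = O, so the order is 2.

2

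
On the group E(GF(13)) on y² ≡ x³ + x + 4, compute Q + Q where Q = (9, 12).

tangent at (9, 12): λ = (3·9² + 1)/(2·12) ≡ 10/11. 11⁻¹ ≡ 6 (mod 13), so λ ≡ 10·6 ≡ 8.
  x = λ² - 9 - 9 = 64 - 18 ≡ 7; y = λ·(9 - 7) - 12 ≡ 4. → (7, 4)

(7, 4)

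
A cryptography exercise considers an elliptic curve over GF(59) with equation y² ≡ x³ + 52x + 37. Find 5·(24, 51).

Write Q = (24, 51).
Double-and-add on 5 = (101)₂. Start with Q = (24, 51) for the leading 1-bit.
double: tangent at (24, 51): λ = (3·24² + 52)/(2·51) ≡ 10/43. 43⁻¹ ≡ 11 (mod 59), so λ ≡ 10·11 ≡ 51.
  x = λ² - 24 - 24 = 2601 - 48 ≡ 16; y = λ·(24 - 16) - 51 ≡ 3. → (16, 3)
double: tangent at (16, 3): λ = (3·16² + 52)/(2·3) ≡ 53/6. 6⁻¹ ≡ 10 (mod 59), so λ ≡ 53·10 ≡ 58.
  x = λ² - 16 - 16 = 3364 - 32 ≡ 28; y = λ·(16 - 28) - 3 ≡ 9. → (28, 9)
add Q: (28, 9) + (24, 51). λ = (51 - 9)/(24 - 28) ≡ 42/55 mod 59. 55⁻¹ ≡ 44 (mod 59), so λ ≡ 19.
  x = λ² - 28 - 24 = 361 - 52 ≡ 14; y = λ·(28 - 14) - 9 ≡ 21. → (14, 21)

(14, 21)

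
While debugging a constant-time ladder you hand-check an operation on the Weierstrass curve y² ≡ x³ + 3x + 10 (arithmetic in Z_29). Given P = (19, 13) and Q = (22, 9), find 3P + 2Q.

First 3P:
Repeated addition: build up to 3P.
2P: tangent at (19, 13): λ = (3·19² + 3)/(2·13) ≡ 13/26. 26⁻¹ ≡ 19 (mod 29), so λ ≡ 13·19 ≡ 15.
  x = λ² - 19 - 19 = 225 - 38 ≡ 13; y = λ·(19 - 13) - 13 ≡ 19. → (13, 19)
3P: (13, 19) + (19, 13). λ = (13 - 19)/(19 - 13) ≡ 23/6 mod 29. 6⁻¹ ≡ 5 (mod 29) since 6·5 = 30 ≡ 1, so λ ≡ 28.
  x = λ² - 13 - 19 = 784 - 32 ≡ 27; y = λ·(13 - 27) - 19 ≡ 24. → (27, 24)
3P = (27, 24).
Next 2Q:
Repeated addition: build up to 2Q.
2Q: tangent at (22, 9): λ = (3·22² + 3)/(2·9) ≡ 5/18. 18⁻¹ ≡ 21 (mod 29) since 18·21 = 378 ≡ 1, so λ ≡ 5·21 ≡ 18.
  x = λ² - 22 - 22 = 324 - 44 ≡ 19; y = λ·(22 - 19) - 9 ≡ 16. → (19, 16)
2Q = (19, 16).
Finally 3P + 2Q:
(27, 24) + (19, 16). λ = (16 - 24)/(19 - 27) ≡ 21/21 mod 29. 21⁻¹ ≡ 18 (mod 29) since 21·18 = 378 ≡ 1, so λ ≡ 1.
  x = λ² - 27 - 19 = 1 - 46 ≡ 13; y = λ·(27 - 13) - 24 ≡ 19. → (13, 19)

(13, 19)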